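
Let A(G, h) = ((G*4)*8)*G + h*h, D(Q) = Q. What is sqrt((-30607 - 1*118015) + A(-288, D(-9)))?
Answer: sqrt(2505667) ≈ 1582.9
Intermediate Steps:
A(G, h) = h**2 + 32*G**2 (A(G, h) = ((4*G)*8)*G + h**2 = (32*G)*G + h**2 = 32*G**2 + h**2 = h**2 + 32*G**2)
sqrt((-30607 - 1*118015) + A(-288, D(-9))) = sqrt((-30607 - 1*118015) + ((-9)**2 + 32*(-288)**2)) = sqrt((-30607 - 118015) + (81 + 32*82944)) = sqrt(-148622 + (81 + 2654208)) = sqrt(-148622 + 2654289) = sqrt(2505667)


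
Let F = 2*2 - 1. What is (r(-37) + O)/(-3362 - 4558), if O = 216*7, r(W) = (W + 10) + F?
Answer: -31/165 ≈ -0.18788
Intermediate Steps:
F = 3 (F = 4 - 1 = 3)
r(W) = 13 + W (r(W) = (W + 10) + 3 = (10 + W) + 3 = 13 + W)
O = 1512
(r(-37) + O)/(-3362 - 4558) = ((13 - 37) + 1512)/(-3362 - 4558) = (-24 + 1512)/(-7920) = 1488*(-1/7920) = -31/165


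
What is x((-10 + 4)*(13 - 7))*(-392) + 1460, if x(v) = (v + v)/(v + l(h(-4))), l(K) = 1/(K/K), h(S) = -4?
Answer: 3268/5 ≈ 653.60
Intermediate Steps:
l(K) = 1 (l(K) = 1/1 = 1)
x(v) = 2*v/(1 + v) (x(v) = (v + v)/(v + 1) = (2*v)/(1 + v) = 2*v/(1 + v))
x((-10 + 4)*(13 - 7))*(-392) + 1460 = (2*((-10 + 4)*(13 - 7))/(1 + (-10 + 4)*(13 - 7)))*(-392) + 1460 = (2*(-6*6)/(1 - 6*6))*(-392) + 1460 = (2*(-36)/(1 - 36))*(-392) + 1460 = (2*(-36)/(-35))*(-392) + 1460 = (2*(-36)*(-1/35))*(-392) + 1460 = (72/35)*(-392) + 1460 = -4032/5 + 1460 = 3268/5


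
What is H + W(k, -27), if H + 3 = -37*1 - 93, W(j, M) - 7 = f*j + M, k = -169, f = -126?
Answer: 21141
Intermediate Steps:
W(j, M) = 7 + M - 126*j (W(j, M) = 7 + (-126*j + M) = 7 + (M - 126*j) = 7 + M - 126*j)
H = -133 (H = -3 + (-37*1 - 93) = -3 + (-37 - 93) = -3 - 130 = -133)
H + W(k, -27) = -133 + (7 - 27 - 126*(-169)) = -133 + (7 - 27 + 21294) = -133 + 21274 = 21141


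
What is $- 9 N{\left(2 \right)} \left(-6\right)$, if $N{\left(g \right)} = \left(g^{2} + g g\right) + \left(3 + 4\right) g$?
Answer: $1188$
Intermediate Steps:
$N{\left(g \right)} = 2 g^{2} + 7 g$ ($N{\left(g \right)} = \left(g^{2} + g^{2}\right) + 7 g = 2 g^{2} + 7 g$)
$- 9 N{\left(2 \right)} \left(-6\right) = - 9 \cdot 2 \left(7 + 2 \cdot 2\right) \left(-6\right) = - 9 \cdot 2 \left(7 + 4\right) \left(-6\right) = - 9 \cdot 2 \cdot 11 \left(-6\right) = \left(-9\right) 22 \left(-6\right) = \left(-198\right) \left(-6\right) = 1188$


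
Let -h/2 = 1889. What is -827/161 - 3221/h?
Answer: -2605825/608258 ≈ -4.2841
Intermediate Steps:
h = -3778 (h = -2*1889 = -3778)
-827/161 - 3221/h = -827/161 - 3221/(-3778) = -827*1/161 - 3221*(-1/3778) = -827/161 + 3221/3778 = -2605825/608258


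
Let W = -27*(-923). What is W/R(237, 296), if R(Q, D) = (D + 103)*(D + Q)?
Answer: 639/5453 ≈ 0.11718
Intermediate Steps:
W = 24921
R(Q, D) = (103 + D)*(D + Q)
W/R(237, 296) = 24921/(296² + 103*296 + 103*237 + 296*237) = 24921/(87616 + 30488 + 24411 + 70152) = 24921/212667 = 24921*(1/212667) = 639/5453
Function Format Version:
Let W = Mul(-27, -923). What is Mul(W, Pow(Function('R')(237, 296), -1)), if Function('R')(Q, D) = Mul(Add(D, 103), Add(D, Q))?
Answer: Rational(639, 5453) ≈ 0.11718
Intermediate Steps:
W = 24921
Function('R')(Q, D) = Mul(Add(103, D), Add(D, Q))
Mul(W, Pow(Function('R')(237, 296), -1)) = Mul(24921, Pow(Add(Pow(296, 2), Mul(103, 296), Mul(103, 237), Mul(296, 237)), -1)) = Mul(24921, Pow(Add(87616, 30488, 24411, 70152), -1)) = Mul(24921, Pow(212667, -1)) = Mul(24921, Rational(1, 212667)) = Rational(639, 5453)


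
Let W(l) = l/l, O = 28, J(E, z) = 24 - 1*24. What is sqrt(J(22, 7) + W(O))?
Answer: 1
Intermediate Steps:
J(E, z) = 0 (J(E, z) = 24 - 24 = 0)
W(l) = 1
sqrt(J(22, 7) + W(O)) = sqrt(0 + 1) = sqrt(1) = 1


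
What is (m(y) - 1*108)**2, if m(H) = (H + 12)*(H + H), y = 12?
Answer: 219024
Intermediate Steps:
m(H) = 2*H*(12 + H) (m(H) = (12 + H)*(2*H) = 2*H*(12 + H))
(m(y) - 1*108)**2 = (2*12*(12 + 12) - 1*108)**2 = (2*12*24 - 108)**2 = (576 - 108)**2 = 468**2 = 219024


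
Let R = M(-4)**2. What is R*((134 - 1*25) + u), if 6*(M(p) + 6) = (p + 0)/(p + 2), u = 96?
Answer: 59245/9 ≈ 6582.8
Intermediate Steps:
M(p) = -6 + p/(6*(2 + p)) (M(p) = -6 + ((p + 0)/(p + 2))/6 = -6 + (p/(2 + p))/6 = -6 + p/(6*(2 + p)))
R = 289/9 (R = ((-72 - 35*(-4))/(6*(2 - 4)))**2 = ((1/6)*(-72 + 140)/(-2))**2 = ((1/6)*(-1/2)*68)**2 = (-17/3)**2 = 289/9 ≈ 32.111)
R*((134 - 1*25) + u) = 289*((134 - 1*25) + 96)/9 = 289*((134 - 25) + 96)/9 = 289*(109 + 96)/9 = (289/9)*205 = 59245/9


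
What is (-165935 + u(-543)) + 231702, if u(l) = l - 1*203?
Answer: 65021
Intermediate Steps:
u(l) = -203 + l (u(l) = l - 203 = -203 + l)
(-165935 + u(-543)) + 231702 = (-165935 + (-203 - 543)) + 231702 = (-165935 - 746) + 231702 = -166681 + 231702 = 65021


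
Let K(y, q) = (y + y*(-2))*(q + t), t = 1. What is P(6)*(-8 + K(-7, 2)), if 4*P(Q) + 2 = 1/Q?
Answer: -143/24 ≈ -5.9583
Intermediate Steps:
P(Q) = -½ + 1/(4*Q) (P(Q) = -½ + (1/Q)/4 = -½ + 1/(4*Q))
K(y, q) = -y*(1 + q) (K(y, q) = (y + y*(-2))*(q + 1) = (y - 2*y)*(1 + q) = (-y)*(1 + q) = -y*(1 + q))
P(6)*(-8 + K(-7, 2)) = ((¼)*(1 - 2*6)/6)*(-8 - 1*(-7)*(1 + 2)) = ((¼)*(⅙)*(1 - 12))*(-8 - 1*(-7)*3) = ((¼)*(⅙)*(-11))*(-8 + 21) = -11/24*13 = -143/24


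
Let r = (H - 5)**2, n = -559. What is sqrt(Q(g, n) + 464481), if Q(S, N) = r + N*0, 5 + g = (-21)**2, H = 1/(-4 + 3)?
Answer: 3*sqrt(51613) ≈ 681.55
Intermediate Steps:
H = -1 (H = 1/(-1) = -1)
g = 436 (g = -5 + (-21)**2 = -5 + 441 = 436)
r = 36 (r = (-1 - 5)**2 = (-6)**2 = 36)
Q(S, N) = 36 (Q(S, N) = 36 + N*0 = 36 + 0 = 36)
sqrt(Q(g, n) + 464481) = sqrt(36 + 464481) = sqrt(464517) = 3*sqrt(51613)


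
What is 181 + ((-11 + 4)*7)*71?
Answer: -3298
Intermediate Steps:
181 + ((-11 + 4)*7)*71 = 181 - 7*7*71 = 181 - 49*71 = 181 - 3479 = -3298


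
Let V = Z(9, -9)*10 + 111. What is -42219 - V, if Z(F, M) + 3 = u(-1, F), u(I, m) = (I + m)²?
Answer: -42940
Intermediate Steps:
Z(F, M) = -3 + (-1 + F)²
V = 721 (V = (-3 + (-1 + 9)²)*10 + 111 = (-3 + 8²)*10 + 111 = (-3 + 64)*10 + 111 = 61*10 + 111 = 610 + 111 = 721)
-42219 - V = -42219 - 1*721 = -42219 - 721 = -42940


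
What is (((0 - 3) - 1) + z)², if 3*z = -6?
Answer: 36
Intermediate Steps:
z = -2 (z = (⅓)*(-6) = -2)
(((0 - 3) - 1) + z)² = (((0 - 3) - 1) - 2)² = ((-3 - 1) - 2)² = (-4 - 2)² = (-6)² = 36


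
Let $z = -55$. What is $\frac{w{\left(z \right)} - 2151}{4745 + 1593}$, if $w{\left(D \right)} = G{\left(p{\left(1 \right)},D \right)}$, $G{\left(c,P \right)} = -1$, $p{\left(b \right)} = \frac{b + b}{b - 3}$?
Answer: $- \frac{1076}{3169} \approx -0.33954$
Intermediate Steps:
$p{\left(b \right)} = \frac{2 b}{-3 + b}$
$w{\left(D \right)} = -1$
$\frac{w{\left(z \right)} - 2151}{4745 + 1593} = \frac{-1 - 2151}{4745 + 1593} = - \frac{2152}{6338} = \left(-2152\right) \frac{1}{6338} = - \frac{1076}{3169}$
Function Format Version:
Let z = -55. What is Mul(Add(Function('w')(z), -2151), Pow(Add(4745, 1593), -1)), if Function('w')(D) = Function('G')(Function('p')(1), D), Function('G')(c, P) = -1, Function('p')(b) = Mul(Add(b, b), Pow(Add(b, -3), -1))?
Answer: Rational(-1076, 3169) ≈ -0.33954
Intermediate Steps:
Function('p')(b) = Mul(2, b, Pow(Add(-3, b), -1)) (Function('p')(b) = Mul(Mul(2, b), Pow(Add(-3, b), -1)) = Mul(2, b, Pow(Add(-3, b), -1)))
Function('w')(D) = -1
Mul(Add(Function('w')(z), -2151), Pow(Add(4745, 1593), -1)) = Mul(Add(-1, -2151), Pow(Add(4745, 1593), -1)) = Mul(-2152, Pow(6338, -1)) = Mul(-2152, Rational(1, 6338)) = Rational(-1076, 3169)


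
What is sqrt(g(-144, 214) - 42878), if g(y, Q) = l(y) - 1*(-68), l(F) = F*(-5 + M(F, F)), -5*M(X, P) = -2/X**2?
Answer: I*sqrt(151524010)/60 ≈ 205.16*I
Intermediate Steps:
M(X, P) = 2/(5*X**2) (M(X, P) = -(-2)/(5*(X*X)) = -(-2)/(5*(X**2)) = -(-2)/(5*X**2) = 2/(5*X**2))
l(F) = F*(-5 + 2/(5*F**2))
g(y, Q) = 68 - 5*y + 2/(5*y) (g(y, Q) = (-5*y + 2/(5*y)) - 1*(-68) = (-5*y + 2/(5*y)) + 68 = 68 - 5*y + 2/(5*y))
sqrt(g(-144, 214) - 42878) = sqrt((68 - 5*(-144) + (2/5)/(-144)) - 42878) = sqrt((68 + 720 + (2/5)*(-1/144)) - 42878) = sqrt((68 + 720 - 1/360) - 42878) = sqrt(283679/360 - 42878) = sqrt(-15152401/360) = I*sqrt(151524010)/60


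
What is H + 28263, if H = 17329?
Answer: 45592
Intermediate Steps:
H + 28263 = 17329 + 28263 = 45592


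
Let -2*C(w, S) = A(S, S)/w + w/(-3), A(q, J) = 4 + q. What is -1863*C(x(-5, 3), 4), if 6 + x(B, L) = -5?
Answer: 60237/22 ≈ 2738.0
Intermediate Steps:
x(B, L) = -11 (x(B, L) = -6 - 5 = -11)
C(w, S) = w/6 - (4 + S)/(2*w) (C(w, S) = -((4 + S)/w + w/(-3))/2 = -((4 + S)/w + w*(-⅓))/2 = -((4 + S)/w - w/3)/2 = -(-w/3 + (4 + S)/w)/2 = w/6 - (4 + S)/(2*w))
-1863*C(x(-5, 3), 4) = -621*(-12 + (-11)² - 3*4)/(2*(-11)) = -621*(-1)*(-12 + 121 - 12)/(2*11) = -621*(-1)*97/(2*11) = -1863*(-97/66) = 60237/22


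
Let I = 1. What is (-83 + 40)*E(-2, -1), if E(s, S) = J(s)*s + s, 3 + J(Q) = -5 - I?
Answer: -688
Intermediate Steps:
J(Q) = -9 (J(Q) = -3 + (-5 - 1*1) = -3 + (-5 - 1) = -3 - 6 = -9)
E(s, S) = -8*s (E(s, S) = -9*s + s = -8*s)
(-83 + 40)*E(-2, -1) = (-83 + 40)*(-8*(-2)) = -43*16 = -688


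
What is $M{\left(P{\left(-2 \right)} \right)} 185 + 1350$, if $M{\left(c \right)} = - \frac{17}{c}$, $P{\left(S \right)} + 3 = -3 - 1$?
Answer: $\frac{12595}{7} \approx 1799.3$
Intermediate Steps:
$P{\left(S \right)} = -7$ ($P{\left(S \right)} = -3 - 4 = -7$)
$M{\left(P{\left(-2 \right)} \right)} 185 + 1350 = - \frac{17}{-7} \cdot 185 + 1350 = \left(-17\right) \left(- \frac{1}{7}\right) 185 + 1350 = \frac{17}{7} \cdot 185 + 1350 = \frac{3145}{7} + 1350 = \frac{12595}{7}$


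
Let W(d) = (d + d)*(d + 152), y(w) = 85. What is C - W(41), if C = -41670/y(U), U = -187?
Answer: -277376/17 ≈ -16316.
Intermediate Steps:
W(d) = 2*d*(152 + d) (W(d) = (2*d)*(152 + d) = 2*d*(152 + d))
C = -8334/17 (C = -41670/85 = -41670*1/85 = -8334/17 ≈ -490.24)
C - W(41) = -8334/17 - 2*41*(152 + 41) = -8334/17 - 2*41*193 = -8334/17 - 1*15826 = -8334/17 - 15826 = -277376/17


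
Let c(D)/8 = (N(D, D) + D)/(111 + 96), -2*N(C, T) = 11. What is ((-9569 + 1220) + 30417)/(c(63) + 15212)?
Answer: 49653/34232 ≈ 1.4505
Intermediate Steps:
N(C, T) = -11/2 (N(C, T) = -½*11 = -11/2)
c(D) = -44/207 + 8*D/207 (c(D) = 8*((-11/2 + D)/(111 + 96)) = 8*((-11/2 + D)/207) = 8*((-11/2 + D)*(1/207)) = 8*(-11/414 + D/207) = -44/207 + 8*D/207)
((-9569 + 1220) + 30417)/(c(63) + 15212) = ((-9569 + 1220) + 30417)/((-44/207 + (8/207)*63) + 15212) = (-8349 + 30417)/((-44/207 + 56/23) + 15212) = 22068/(20/9 + 15212) = 22068/(136928/9) = 22068*(9/136928) = 49653/34232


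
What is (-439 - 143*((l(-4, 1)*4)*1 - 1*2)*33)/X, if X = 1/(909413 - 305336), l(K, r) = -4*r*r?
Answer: 51046318731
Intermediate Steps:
l(K, r) = -4*r**2
X = 1/604077 ≈ 1.6554e-6
(-439 - 143*((l(-4, 1)*4)*1 - 1*2)*33)/X = (-439 - 143*((-4*1**2*4)*1 - 1*2)*33)/(1/604077) = (-439 - 143*((-4*1*4)*1 - 2)*33)*604077 = (-439 - 143*(-4*4*1 - 2)*33)*604077 = (-439 - 143*(-16*1 - 2)*33)*604077 = (-439 - 143*(-16 - 2)*33)*604077 = (-439 - (-2574)*33)*604077 = (-439 - 143*(-594))*604077 = (-439 + 84942)*604077 = 84503*604077 = 51046318731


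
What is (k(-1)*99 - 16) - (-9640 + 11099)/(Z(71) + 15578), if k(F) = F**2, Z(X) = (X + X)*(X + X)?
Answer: 2965127/35742 ≈ 82.959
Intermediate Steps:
Z(X) = 4*X**2 (Z(X) = (2*X)*(2*X) = 4*X**2)
(k(-1)*99 - 16) - (-9640 + 11099)/(Z(71) + 15578) = ((-1)**2*99 - 16) - (-9640 + 11099)/(4*71**2 + 15578) = (1*99 - 16) - 1459/(4*5041 + 15578) = (99 - 16) - 1459/(20164 + 15578) = 83 - 1459/35742 = 2965127/35742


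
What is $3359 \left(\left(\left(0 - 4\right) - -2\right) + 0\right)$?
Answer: $-6718$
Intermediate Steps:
$3359 \left(\left(\left(0 - 4\right) - -2\right) + 0\right) = 3359 \left(\left(\left(0 - 4\right) + 2\right) + 0\right) = 3359 \left(\left(-4 + 2\right) + 0\right) = 3359 \left(-2 + 0\right) = 3359 \left(-2\right) = -6718$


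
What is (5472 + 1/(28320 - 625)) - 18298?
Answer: -355216069/27695 ≈ -12826.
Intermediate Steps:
(5472 + 1/(28320 - 625)) - 18298 = (5472 + 1/27695) - 18298 = 151547041/27695 - 18298 = -355216069/27695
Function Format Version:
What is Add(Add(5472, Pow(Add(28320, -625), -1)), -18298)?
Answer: Rational(-355216069, 27695) ≈ -12826.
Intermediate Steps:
Add(Add(5472, Pow(Add(28320, -625), -1)), -18298) = Add(Add(5472, Pow(27695, -1)), -18298) = Add(Add(5472, Rational(1, 27695)), -18298) = Add(Rational(151547041, 27695), -18298) = Rational(-355216069, 27695)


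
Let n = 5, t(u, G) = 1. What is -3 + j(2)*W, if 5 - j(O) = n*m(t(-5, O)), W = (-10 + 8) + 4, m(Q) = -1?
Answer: 17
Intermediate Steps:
W = 2 (W = -2 + 4 = 2)
j(O) = 10 (j(O) = 5 - 5*(-1) = 5 - 1*(-5) = 5 + 5 = 10)
-3 + j(2)*W = -3 + 10*2 = -3 + 20 = 17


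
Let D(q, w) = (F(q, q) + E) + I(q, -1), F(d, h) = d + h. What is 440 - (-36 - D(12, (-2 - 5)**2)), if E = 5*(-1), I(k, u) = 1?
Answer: 496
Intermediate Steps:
E = -5
D(q, w) = -4 + 2*q (D(q, w) = ((q + q) - 5) + 1 = (2*q - 5) + 1 = (-5 + 2*q) + 1 = -4 + 2*q)
440 - (-36 - D(12, (-2 - 5)**2)) = 440 - (-36 - (-4 + 2*12)) = 440 - (-36 - (-4 + 24)) = 440 - (-36 - 1*20) = 440 - (-36 - 20) = 440 - 1*(-56) = 440 + 56 = 496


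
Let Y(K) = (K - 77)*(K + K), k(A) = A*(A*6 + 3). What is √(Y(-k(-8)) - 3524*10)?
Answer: 10*√2794 ≈ 528.58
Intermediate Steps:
k(A) = A*(3 + 6*A) (k(A) = A*(6*A + 3) = A*(3 + 6*A))
Y(K) = 2*K*(-77 + K) (Y(K) = (-77 + K)*(2*K) = 2*K*(-77 + K))
√(Y(-k(-8)) - 3524*10) = √(2*(-3*(-8)*(1 + 2*(-8)))*(-77 - 3*(-8)*(1 + 2*(-8))) - 3524*10) = √(2*(-3*(-8)*(1 - 16))*(-77 - 3*(-8)*(1 - 16)) - 35240) = √(2*(-3*(-8)*(-15))*(-77 - 3*(-8)*(-15)) - 35240) = √(2*(-1*360)*(-77 - 1*360) - 35240) = √(2*(-360)*(-77 - 360) - 35240) = √(2*(-360)*(-437) - 35240) = √(314640 - 35240) = √279400 = 10*√2794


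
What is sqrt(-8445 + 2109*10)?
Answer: 3*sqrt(1405) ≈ 112.45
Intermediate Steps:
sqrt(-8445 + 2109*10) = sqrt(-8445 + 21090) = sqrt(12645) = 3*sqrt(1405)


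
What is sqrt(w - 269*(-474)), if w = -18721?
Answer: sqrt(108785) ≈ 329.83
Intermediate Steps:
sqrt(w - 269*(-474)) = sqrt(-18721 - 269*(-474)) = sqrt(-18721 + 127506) = sqrt(108785)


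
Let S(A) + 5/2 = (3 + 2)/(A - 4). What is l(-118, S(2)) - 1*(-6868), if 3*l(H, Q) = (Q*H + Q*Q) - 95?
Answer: 21124/3 ≈ 7041.3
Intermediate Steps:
S(A) = -5/2 + 5/(-4 + A) (S(A) = -5/2 + (3 + 2)/(A - 4) = -5/2 + 5/(-4 + A))
l(H, Q) = -95/3 + Q²/3 + H*Q/3 (l(H, Q) = ((Q*H + Q*Q) - 95)/3 = ((H*Q + Q²) - 95)/3 = ((Q² + H*Q) - 95)/3 = (-95 + Q² + H*Q)/3 = -95/3 + Q²/3 + H*Q/3)
l(-118, S(2)) - 1*(-6868) = (-95/3 + (5*(6 - 1*2)/(2*(-4 + 2)))²/3 + (⅓)*(-118)*(5*(6 - 1*2)/(2*(-4 + 2)))) - 1*(-6868) = (-95/3 + ((5/2)*(6 - 2)/(-2))²/3 + (⅓)*(-118)*((5/2)*(6 - 2)/(-2))) + 6868 = (-95/3 + ((5/2)*(-½)*4)²/3 + (⅓)*(-118)*((5/2)*(-½)*4)) + 6868 = (-95/3 + (⅓)*(-5)² + (⅓)*(-118)*(-5)) + 6868 = (-95/3 + (⅓)*25 + 590/3) + 6868 = (-95/3 + 25/3 + 590/3) + 6868 = 520/3 + 6868 = 21124/3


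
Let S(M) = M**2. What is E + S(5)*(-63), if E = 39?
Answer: -1536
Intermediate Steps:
E + S(5)*(-63) = 39 + 5**2*(-63) = 39 + 25*(-63) = 39 - 1575 = -1536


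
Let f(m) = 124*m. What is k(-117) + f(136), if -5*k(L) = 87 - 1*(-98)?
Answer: 16827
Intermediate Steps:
k(L) = -37 (k(L) = -(87 - 1*(-98))/5 = -(87 + 98)/5 = -1/5*185 = -37)
k(-117) + f(136) = -37 + 124*136 = -37 + 16864 = 16827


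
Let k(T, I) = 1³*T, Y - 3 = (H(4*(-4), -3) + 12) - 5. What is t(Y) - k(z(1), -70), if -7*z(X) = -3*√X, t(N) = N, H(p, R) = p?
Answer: -45/7 ≈ -6.4286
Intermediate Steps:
Y = -6 (Y = 3 + ((4*(-4) + 12) - 5) = 3 + ((-16 + 12) - 5) = 3 + (-4 - 5) = 3 - 9 = -6)
z(X) = 3*√X/7 (z(X) = -(-3)*√X/7 = 3*√X/7)
k(T, I) = T (k(T, I) = 1*T = T)
t(Y) - k(z(1), -70) = -6 - 3*√1/7 = -6 - 3/7 = -45/7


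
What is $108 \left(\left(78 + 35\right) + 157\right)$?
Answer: $29160$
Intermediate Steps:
$108 \left(\left(78 + 35\right) + 157\right) = 108 \left(113 + 157\right) = 108 \cdot 270 = 29160$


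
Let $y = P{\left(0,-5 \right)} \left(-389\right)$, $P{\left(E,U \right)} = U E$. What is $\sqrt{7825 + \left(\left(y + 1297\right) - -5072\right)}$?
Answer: $\sqrt{14194} \approx 119.14$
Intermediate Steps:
$P{\left(E,U \right)} = E U$
$y = 0$ ($y = 0 \left(-5\right) \left(-389\right) = 0 \left(-389\right) = 0$)
$\sqrt{7825 + \left(\left(y + 1297\right) - -5072\right)} = \sqrt{7825 + \left(\left(0 + 1297\right) - -5072\right)} = \sqrt{7825 + \left(1297 + 5072\right)} = \sqrt{7825 + 6369} = \sqrt{14194}$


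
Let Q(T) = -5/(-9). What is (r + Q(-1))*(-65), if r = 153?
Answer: -89830/9 ≈ -9981.1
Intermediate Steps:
Q(T) = 5/9 (Q(T) = -5*(-1/9) = 5/9)
(r + Q(-1))*(-65) = (153 + 5/9)*(-65) = (1382/9)*(-65) = -89830/9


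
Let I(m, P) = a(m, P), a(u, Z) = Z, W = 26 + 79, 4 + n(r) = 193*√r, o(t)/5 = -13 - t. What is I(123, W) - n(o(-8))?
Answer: 109 - 965*I ≈ 109.0 - 965.0*I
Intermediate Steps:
o(t) = -65 - 5*t (o(t) = 5*(-13 - t) = -65 - 5*t)
n(r) = -4 + 193*√r
W = 105
I(m, P) = P
I(123, W) - n(o(-8)) = 105 - (-4 + 193*√(-65 - 5*(-8))) = 105 - (-4 + 193*√(-65 + 40)) = 105 - (-4 + 193*√(-25)) = 105 - (-4 + 193*(5*I)) = 105 - (-4 + 965*I) = 105 + (4 - 965*I) = 109 - 965*I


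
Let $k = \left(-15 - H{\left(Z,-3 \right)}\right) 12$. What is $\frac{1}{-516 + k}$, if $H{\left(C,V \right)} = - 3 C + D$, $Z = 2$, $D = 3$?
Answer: $- \frac{1}{660} \approx -0.0015152$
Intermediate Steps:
$H{\left(C,V \right)} = 3 - 3 C$ ($H{\left(C,V \right)} = - 3 C + 3 = 3 - 3 C$)
$k = -144$ ($k = \left(-15 - \left(3 - 6\right)\right) 12 = \left(-15 - -3\right) 12 = \left(-15 + 3\right) 12 = \left(-12\right) 12 = -144$)
$\frac{1}{-516 + k} = \frac{1}{-516 - 144} = \frac{1}{-660} = - \frac{1}{660}$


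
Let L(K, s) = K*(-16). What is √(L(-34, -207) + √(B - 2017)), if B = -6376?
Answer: √(544 + I*√8393) ≈ 23.406 + 1.9571*I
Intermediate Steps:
L(K, s) = -16*K
√(L(-34, -207) + √(B - 2017)) = √(-16*(-34) + √(-6376 - 2017)) = √(544 + √(-8393)) = √(544 + I*√8393)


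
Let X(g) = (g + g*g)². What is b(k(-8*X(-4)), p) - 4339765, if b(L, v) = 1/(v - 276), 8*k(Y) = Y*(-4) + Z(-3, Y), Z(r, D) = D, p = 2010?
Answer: -7525152509/1734 ≈ -4.3398e+6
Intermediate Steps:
X(g) = (g + g²)²
k(Y) = -3*Y/8 (k(Y) = (Y*(-4) + Y)/8 = (-4*Y + Y)/8 = (-3*Y)/8 = -3*Y/8)
b(L, v) = 1/(-276 + v)
b(k(-8*X(-4)), p) - 4339765 = 1/(-276 + 2010) - 4339765 = 1/1734 - 4339765 = -7525152509/1734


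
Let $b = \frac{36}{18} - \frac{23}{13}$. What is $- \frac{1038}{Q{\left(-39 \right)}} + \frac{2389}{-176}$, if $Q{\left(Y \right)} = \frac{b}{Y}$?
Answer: $\frac{30871883}{176} \approx 1.7541 \cdot 10^{5}$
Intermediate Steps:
$b = \frac{3}{13}$ ($b = 36 \cdot \frac{1}{18} - \frac{23}{13} = 2 - \frac{23}{13} = \frac{3}{13} \approx 0.23077$)
$Q{\left(Y \right)} = \frac{3}{13 Y}$
$- \frac{1038}{Q{\left(-39 \right)}} + \frac{2389}{-176} = - \frac{1038}{\frac{3}{13} \frac{1}{-39}} + \frac{2389}{-176} = - \frac{1038}{\frac{3}{13} \left(- \frac{1}{39}\right)} + 2389 \left(- \frac{1}{176}\right) = - \frac{1038}{- \frac{1}{169}} - \frac{2389}{176} = \left(-1038\right) \left(-169\right) - \frac{2389}{176} = 175422 - \frac{2389}{176} = \frac{30871883}{176}$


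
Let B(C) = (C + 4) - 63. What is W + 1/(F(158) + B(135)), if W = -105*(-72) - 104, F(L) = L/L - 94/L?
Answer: 45004495/6036 ≈ 7456.0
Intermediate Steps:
B(C) = -59 + C (B(C) = (4 + C) - 63 = -59 + C)
F(L) = 1 - 94/L
W = 7456 (W = 7560 - 104 = 7456)
W + 1/(F(158) + B(135)) = 7456 + 1/((-94 + 158)/158 + (-59 + 135)) = 7456 + 1/((1/158)*64 + 76) = 7456 + 1/(32/79 + 76) = 7456 + 1/(6036/79) = 7456 + 79/6036 = 45004495/6036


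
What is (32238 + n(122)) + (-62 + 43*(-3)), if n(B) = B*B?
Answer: 46931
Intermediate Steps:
n(B) = B²
(32238 + n(122)) + (-62 + 43*(-3)) = (32238 + 122²) + (-62 + 43*(-3)) = (32238 + 14884) + (-62 - 129) = 47122 - 191 = 46931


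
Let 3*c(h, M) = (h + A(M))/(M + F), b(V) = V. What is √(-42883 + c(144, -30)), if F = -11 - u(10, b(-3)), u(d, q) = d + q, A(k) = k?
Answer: 19*I*√17106/12 ≈ 207.08*I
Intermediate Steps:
F = -18 (F = -11 - (10 - 3) = -11 - 1*7 = -11 - 7 = -18)
c(h, M) = (M + h)/(3*(-18 + M)) (c(h, M) = ((h + M)/(M - 18))/3 = ((M + h)/(-18 + M))/3 = (M + h)/(3*(-18 + M)))
√(-42883 + c(144, -30)) = √(-42883 + (-30 + 144)/(3*(-18 - 30))) = √(-42883 + (⅓)*114/(-48)) = √(-42883 + (⅓)*(-1/48)*114) = √(-42883 - 19/24) = √(-1029211/24) = 19*I*√17106/12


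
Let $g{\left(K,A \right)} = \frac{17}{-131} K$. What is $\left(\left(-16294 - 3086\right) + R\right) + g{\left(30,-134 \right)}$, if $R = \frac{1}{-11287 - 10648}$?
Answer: $- \frac{55699326281}{2873485} \approx -19384.0$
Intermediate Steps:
$R = - \frac{1}{21935}$ ($R = \frac{1}{-21935} = - \frac{1}{21935} \approx -4.5589 \cdot 10^{-5}$)
$g{\left(K,A \right)} = - \frac{17 K}{131}$ ($g{\left(K,A \right)} = 17 \left(- \frac{1}{131}\right) K = - \frac{17 K}{131}$)
$\left(\left(-16294 - 3086\right) + R\right) + g{\left(30,-134 \right)} = \left(\left(-16294 - 3086\right) - \frac{1}{21935}\right) - \frac{510}{131} = \left(-19380 - \frac{1}{21935}\right) - \frac{510}{131} = - \frac{425100301}{21935} - \frac{510}{131} = - \frac{55699326281}{2873485}$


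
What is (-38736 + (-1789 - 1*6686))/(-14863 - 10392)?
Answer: 47211/25255 ≈ 1.8694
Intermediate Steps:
(-38736 + (-1789 - 1*6686))/(-14863 - 10392) = (-38736 + (-1789 - 6686))/(-25255) = (-38736 - 8475)*(-1/25255) = -47211*(-1/25255) = 47211/25255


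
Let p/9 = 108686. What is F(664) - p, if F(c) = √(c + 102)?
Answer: -978174 + √766 ≈ -9.7815e+5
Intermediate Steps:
p = 978174 (p = 9*108686 = 978174)
F(c) = √(102 + c)
F(664) - p = √(102 + 664) - 1*978174 = √766 - 978174 = -978174 + √766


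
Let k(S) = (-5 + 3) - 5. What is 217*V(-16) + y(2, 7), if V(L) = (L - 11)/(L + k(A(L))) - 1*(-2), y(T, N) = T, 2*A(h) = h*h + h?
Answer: 15887/23 ≈ 690.74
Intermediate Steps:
A(h) = h/2 + h²/2 (A(h) = (h*h + h)/2 = (h² + h)/2 = (h + h²)/2 = h/2 + h²/2)
k(S) = -7 (k(S) = -2 - 5 = -7)
V(L) = 2 + (-11 + L)/(-7 + L) (V(L) = (L - 11)/(L - 7) - 1*(-2) = (-11 + L)/(-7 + L) + 2 = 2 + (-11 + L)/(-7 + L))
217*V(-16) + y(2, 7) = 217*((-25 + 3*(-16))/(-7 - 16)) + 2 = 217*((-25 - 48)/(-23)) + 2 = 217*(-1/23*(-73)) + 2 = 217*(73/23) + 2 = 15841/23 + 2 = 15887/23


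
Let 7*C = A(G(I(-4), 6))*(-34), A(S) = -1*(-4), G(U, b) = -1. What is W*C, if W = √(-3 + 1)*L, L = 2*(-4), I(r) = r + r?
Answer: 1088*I*√2/7 ≈ 219.81*I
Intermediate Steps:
I(r) = 2*r
L = -8
A(S) = 4
C = -136/7 (C = (4*(-34))/7 = (⅐)*(-136) = -136/7 ≈ -19.429)
W = -8*I*√2 (W = √(-3 + 1)*(-8) = √(-2)*(-8) = (I*√2)*(-8) = -8*I*√2 ≈ -11.314*I)
W*C = -8*I*√2*(-136/7) = 1088*I*√2/7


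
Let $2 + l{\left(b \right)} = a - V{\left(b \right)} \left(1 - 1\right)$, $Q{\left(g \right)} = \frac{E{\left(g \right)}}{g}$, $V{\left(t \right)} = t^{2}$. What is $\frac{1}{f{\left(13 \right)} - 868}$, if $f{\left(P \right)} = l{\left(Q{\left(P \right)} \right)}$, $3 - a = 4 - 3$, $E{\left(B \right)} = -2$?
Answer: $- \frac{1}{868} \approx -0.0011521$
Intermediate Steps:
$Q{\left(g \right)} = - \frac{2}{g}$
$a = 2$ ($a = 3 - \left(4 - 3\right) = 3 - 1 = 2$)
$l{\left(b \right)} = 0$ ($l{\left(b \right)} = -2 - \left(-2 + b^{2} \left(1 - 1\right)\right) = -2 - \left(-2 + b^{2} \cdot 0\right) = -2 + \left(2 - 0\right) = -2 + \left(2 + 0\right) = -2 + 2 = 0$)
$f{\left(P \right)} = 0$
$\frac{1}{f{\left(13 \right)} - 868} = \frac{1}{0 - 868} = \frac{1}{-868} = - \frac{1}{868}$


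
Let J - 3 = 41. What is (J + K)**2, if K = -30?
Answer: 196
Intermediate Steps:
J = 44 (J = 3 + 41 = 44)
(J + K)**2 = (44 - 30)**2 = 14**2 = 196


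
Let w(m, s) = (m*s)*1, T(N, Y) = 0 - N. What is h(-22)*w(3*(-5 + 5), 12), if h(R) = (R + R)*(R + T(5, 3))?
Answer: 0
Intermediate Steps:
T(N, Y) = -N
h(R) = 2*R*(-5 + R) (h(R) = (R + R)*(R - 1*5) = (2*R)*(R - 5) = (2*R)*(-5 + R) = 2*R*(-5 + R))
w(m, s) = m*s
h(-22)*w(3*(-5 + 5), 12) = (2*(-22)*(-5 - 22))*((3*(-5 + 5))*12) = (2*(-22)*(-27))*((3*0)*12) = 1188*(0*12) = 1188*0 = 0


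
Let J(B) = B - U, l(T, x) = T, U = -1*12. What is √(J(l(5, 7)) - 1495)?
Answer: I*√1478 ≈ 38.445*I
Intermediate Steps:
U = -12
J(B) = 12 + B (J(B) = B - 1*(-12) = B + 12 = 12 + B)
√(J(l(5, 7)) - 1495) = √((12 + 5) - 1495) = √(17 - 1495) = √(-1478) = I*√1478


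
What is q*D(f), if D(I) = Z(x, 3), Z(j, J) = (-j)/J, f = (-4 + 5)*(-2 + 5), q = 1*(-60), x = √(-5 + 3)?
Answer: 20*I*√2 ≈ 28.284*I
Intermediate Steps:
x = I*√2 (x = √(-2) = I*√2 ≈ 1.4142*I)
q = -60
f = 3 (f = 1*3 = 3)
Z(j, J) = -j/J
D(I) = -I*√2/3 (D(I) = -1*I*√2/3 = -1*I*√2*⅓ = -I*√2/3)
q*D(f) = -(-20)*I*√2 = 20*I*√2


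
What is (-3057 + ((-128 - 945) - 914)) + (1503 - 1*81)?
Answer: -3622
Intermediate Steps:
(-3057 + ((-128 - 945) - 914)) + (1503 - 1*81) = (-3057 + (-1073 - 914)) + (1503 - 81) = (-3057 - 1987) + 1422 = -5044 + 1422 = -3622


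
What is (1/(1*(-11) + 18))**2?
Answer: 1/49 ≈ 0.020408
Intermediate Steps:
(1/(1*(-11) + 18))**2 = (1/(-11 + 18))**2 = (1/7)**2 = 1/49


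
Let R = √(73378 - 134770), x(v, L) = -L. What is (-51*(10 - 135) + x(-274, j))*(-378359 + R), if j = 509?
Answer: -2219453894 + 23464*I*√3837 ≈ -2.2195e+9 + 1.4534e+6*I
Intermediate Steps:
R = 4*I*√3837 (R = √(-61392) = 4*I*√3837 ≈ 247.77*I)
(-51*(10 - 135) + x(-274, j))*(-378359 + R) = (-51*(10 - 135) - 1*509)*(-378359 + 4*I*√3837) = (-51*(-125) - 509)*(-378359 + 4*I*√3837) = (6375 - 509)*(-378359 + 4*I*√3837) = 5866*(-378359 + 4*I*√3837) = -2219453894 + 23464*I*√3837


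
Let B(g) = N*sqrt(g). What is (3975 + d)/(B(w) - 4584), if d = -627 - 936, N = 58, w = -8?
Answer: -345519/657499 - 17487*I*sqrt(2)/1314998 ≈ -0.52551 - 0.018806*I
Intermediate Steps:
d = -1563
B(g) = 58*sqrt(g)
(3975 + d)/(B(w) - 4584) = (3975 - 1563)/(58*sqrt(-8) - 4584) = 2412/(58*(2*I*sqrt(2)) - 4584) = 2412/(116*I*sqrt(2) - 4584) = 2412/(-4584 + 116*I*sqrt(2))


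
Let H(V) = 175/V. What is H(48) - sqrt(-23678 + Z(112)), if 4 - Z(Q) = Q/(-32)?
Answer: 175/48 - I*sqrt(94682)/2 ≈ 3.6458 - 153.85*I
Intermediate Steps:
Z(Q) = 4 + Q/32 (Z(Q) = 4 - Q/(-32) = 4 - Q*(-1)/32 = 4 - (-1)*Q/32 = 4 + Q/32)
H(48) - sqrt(-23678 + Z(112)) = 175/48 - sqrt(-23678 + (4 + (1/32)*112)) = 175*(1/48) - sqrt(-23678 + (4 + 7/2)) = 175/48 - sqrt(-23678 + 15/2) = 175/48 - sqrt(-47341/2) = 175/48 - I*sqrt(94682)/2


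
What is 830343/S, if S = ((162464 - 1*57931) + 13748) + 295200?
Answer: 276781/137827 ≈ 2.0082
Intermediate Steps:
S = 413481 (S = ((162464 - 57931) + 13748) + 295200 = (104533 + 13748) + 295200 = 118281 + 295200 = 413481)
830343/S = 830343/413481 = 830343*(1/413481) = 276781/137827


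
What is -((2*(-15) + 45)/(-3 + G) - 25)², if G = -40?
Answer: -1188100/1849 ≈ -642.56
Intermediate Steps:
-((2*(-15) + 45)/(-3 + G) - 25)² = -((2*(-15) + 45)/(-3 - 40) - 25)² = -((-30 + 45)/(-43) - 25)² = -(15*(-1/43) - 25)² = -(-15/43 - 25)² = -(-1090/43)² = -1*1188100/1849 = -1188100/1849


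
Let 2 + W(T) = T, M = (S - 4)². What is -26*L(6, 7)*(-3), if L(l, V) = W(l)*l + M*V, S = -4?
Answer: 36816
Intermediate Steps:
M = 64 (M = (-4 - 4)² = (-8)² = 64)
W(T) = -2 + T
L(l, V) = 64*V + l*(-2 + l) (L(l, V) = (-2 + l)*l + 64*V = l*(-2 + l) + 64*V = 64*V + l*(-2 + l))
-26*L(6, 7)*(-3) = -26*(64*7 + 6*(-2 + 6))*(-3) = -26*(448 + 6*4)*(-3) = -26*(448 + 24)*(-3) = -26*472*(-3) = -12272*(-3) = 36816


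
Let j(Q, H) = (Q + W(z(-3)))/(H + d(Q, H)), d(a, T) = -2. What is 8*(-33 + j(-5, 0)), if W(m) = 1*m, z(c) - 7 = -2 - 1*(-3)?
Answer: -276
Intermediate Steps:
z(c) = 8 (z(c) = 7 + (-2 - 1*(-3)) = 7 + (-2 + 3) = 7 + 1 = 8)
W(m) = m
j(Q, H) = (8 + Q)/(-2 + H) (j(Q, H) = (Q + 8)/(H - 2) = (8 + Q)/(-2 + H))
8*(-33 + j(-5, 0)) = 8*(-33 + (8 - 5)/(-2 + 0)) = 8*(-33 + 3/(-2)) = 8*(-33 - 1/2*3) = 8*(-33 - 3/2) = 8*(-69/2) = -276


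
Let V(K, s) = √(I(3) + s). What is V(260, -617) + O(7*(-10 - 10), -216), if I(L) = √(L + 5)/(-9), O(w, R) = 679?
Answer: 679 + √(-5553 - 2*√2)/3 ≈ 679.0 + 24.846*I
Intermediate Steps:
I(L) = -√(5 + L)/9 (I(L) = √(5 + L)*(-⅑) = -√(5 + L)/9)
V(K, s) = √(s - 2*√2/9) (V(K, s) = √(-√(5 + 3)/9 + s) = √(-2*√2/9 + s) = √(s - 2*√2/9))
V(260, -617) + O(7*(-10 - 10), -216) = √(-2*√2 + 9*(-617))/3 + 679 = √(-2*√2 - 5553)/3 + 679 = √(-5553 - 2*√2)/3 + 679 = 679 + √(-5553 - 2*√2)/3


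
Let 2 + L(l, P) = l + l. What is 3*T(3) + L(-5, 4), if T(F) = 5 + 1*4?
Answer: 15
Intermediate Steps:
T(F) = 9 (T(F) = 5 + 4 = 9)
L(l, P) = -2 + 2*l (L(l, P) = -2 + (l + l) = -2 + 2*l)
3*T(3) + L(-5, 4) = 3*9 + (-2 + 2*(-5)) = 27 + (-2 - 10) = 27 - 12 = 15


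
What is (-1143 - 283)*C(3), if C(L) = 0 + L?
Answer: -4278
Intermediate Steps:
C(L) = L
(-1143 - 283)*C(3) = (-1143 - 283)*3 = -1426*3 = -4278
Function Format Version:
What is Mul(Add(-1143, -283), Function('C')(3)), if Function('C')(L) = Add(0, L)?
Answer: -4278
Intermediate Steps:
Function('C')(L) = L
Mul(Add(-1143, -283), Function('C')(3)) = Mul(Add(-1143, -283), 3) = Mul(-1426, 3) = -4278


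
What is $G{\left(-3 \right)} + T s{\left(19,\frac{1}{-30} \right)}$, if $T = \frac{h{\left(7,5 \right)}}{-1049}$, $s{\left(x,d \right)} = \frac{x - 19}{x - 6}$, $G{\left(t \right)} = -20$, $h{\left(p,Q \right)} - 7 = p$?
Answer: $-20$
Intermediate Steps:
$h{\left(p,Q \right)} = 7 + p$
$s{\left(x,d \right)} = \frac{-19 + x}{-6 + x}$
$T = - \frac{14}{1049}$ ($T = \frac{7 + 7}{-1049} = 14 \left(- \frac{1}{1049}\right) = - \frac{14}{1049} \approx -0.013346$)
$G{\left(-3 \right)} + T s{\left(19,\frac{1}{-30} \right)} = -20 - \frac{14 \frac{-19 + 19}{-6 + 19}}{1049} = -20 - \frac{14 \cdot \frac{1}{13} \cdot 0}{1049} = -20 - 0 = -20 + 0 = -20$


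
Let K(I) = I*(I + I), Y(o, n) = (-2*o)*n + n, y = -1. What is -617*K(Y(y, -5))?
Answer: -277650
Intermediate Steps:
Y(o, n) = n - 2*n*o (Y(o, n) = -2*n*o + n = n - 2*n*o)
K(I) = 2*I**2 (K(I) = I*(2*I) = 2*I**2)
-617*K(Y(y, -5)) = -1234*(-5*(1 - 2*(-1)))**2 = -1234*(-5*(1 + 2))**2 = -1234*(-5*3)**2 = -1234*(-15)**2 = -1234*225 = -617*450 = -277650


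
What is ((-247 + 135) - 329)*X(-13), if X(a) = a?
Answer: 5733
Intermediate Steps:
((-247 + 135) - 329)*X(-13) = ((-247 + 135) - 329)*(-13) = (-112 - 329)*(-13) = -441*(-13) = 5733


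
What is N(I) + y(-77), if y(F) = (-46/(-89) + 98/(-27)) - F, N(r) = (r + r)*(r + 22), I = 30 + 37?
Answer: 28835729/2403 ≈ 12000.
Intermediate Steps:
I = 67
N(r) = 2*r*(22 + r) (N(r) = (2*r)*(22 + r) = 2*r*(22 + r))
y(F) = -7480/2403 - F (y(F) = (-46*(-1/89) + 98*(-1/27)) - F = (46/89 - 98/27) - F = -7480/2403 - F)
N(I) + y(-77) = 2*67*(22 + 67) + (-7480/2403 - 1*(-77)) = 2*67*89 + (-7480/2403 + 77) = 11926 + 177551/2403 = 28835729/2403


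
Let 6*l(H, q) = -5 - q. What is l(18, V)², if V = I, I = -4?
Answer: 1/36 ≈ 0.027778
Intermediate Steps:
V = -4
l(H, q) = -⅚ - q/6 (l(H, q) = (-5 - q)/6 = -⅚ - q/6)
l(18, V)² = (-⅚ - ⅙*(-4))² = (-⅚ + ⅔)² = (-⅙)² = 1/36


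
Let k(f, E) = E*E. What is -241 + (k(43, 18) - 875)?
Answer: -792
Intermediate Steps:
k(f, E) = E²
-241 + (k(43, 18) - 875) = -241 + (18² - 875) = -241 + (324 - 875) = -241 - 551 = -792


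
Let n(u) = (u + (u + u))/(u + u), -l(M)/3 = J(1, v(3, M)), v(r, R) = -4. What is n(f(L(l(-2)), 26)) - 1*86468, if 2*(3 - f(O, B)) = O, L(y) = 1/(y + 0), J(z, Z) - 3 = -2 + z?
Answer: -172933/2 ≈ -86467.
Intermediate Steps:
J(z, Z) = 1 + z (J(z, Z) = 3 + (-2 + z) = 1 + z)
l(M) = -6 (l(M) = -3*(1 + 1) = -3*2 = -6)
L(y) = 1/y
f(O, B) = 3 - O/2
n(u) = 3/2 (n(u) = (u + 2*u)/((2*u)) = (3*u)*(1/(2*u)) = 3/2)
n(f(L(l(-2)), 26)) - 1*86468 = 3/2 - 1*86468 = 3/2 - 86468 = -172933/2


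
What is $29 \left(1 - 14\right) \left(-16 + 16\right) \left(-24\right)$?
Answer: $0$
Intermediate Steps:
$29 \left(1 - 14\right) \left(-16 + 16\right) \left(-24\right) = 29 \left(\left(-13\right) 0\right) \left(-24\right) = 29 \cdot 0 \left(-24\right) = 0 \left(-24\right) = 0$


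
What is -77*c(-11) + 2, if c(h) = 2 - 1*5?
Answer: 233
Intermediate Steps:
c(h) = -3 (c(h) = 2 - 5 = -3)
-77*c(-11) + 2 = -77*(-3) + 2 = 231 + 2 = 233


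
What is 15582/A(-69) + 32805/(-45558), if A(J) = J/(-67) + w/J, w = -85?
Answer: 91151506053/13232068 ≈ 6888.7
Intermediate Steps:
A(J) = -85/J - J/67 (A(J) = J/(-67) - 85/J = J*(-1/67) - 85/J = -J/67 - 85/J = -85/J - J/67)
15582/A(-69) + 32805/(-45558) = 15582/(-85/(-69) - 1/67*(-69)) + 32805/(-45558) = 15582/(-85*(-1/69) + 69/67) + 32805*(-1/45558) = 15582/(85/69 + 69/67) - 3645/5062 = 15582/(10456/4623) - 3645/5062 = 15582*(4623/10456) - 3645/5062 = 36017793/5228 - 3645/5062 = 91151506053/13232068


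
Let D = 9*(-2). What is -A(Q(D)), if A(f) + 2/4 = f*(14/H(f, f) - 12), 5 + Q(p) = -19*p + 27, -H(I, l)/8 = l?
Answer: 17481/4 ≈ 4370.3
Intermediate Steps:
H(I, l) = -8*l
D = -18
Q(p) = 22 - 19*p (Q(p) = -5 + (-19*p + 27) = -5 + (27 - 19*p) = 22 - 19*p)
A(f) = -½ + f*(-12 - 7/(4*f)) (A(f) = -½ + f*(14/((-8*f)) - 12) = -½ + f*(14*(-1/(8*f)) - 12) = -½ + f*(-7/(4*f) - 12) = -½ + f*(-12 - 7/(4*f)))
-A(Q(D)) = -(-9/4 - 12*(22 - 19*(-18))) = -(-9/4 - 12*(22 + 342)) = -(-9/4 - 12*364) = -(-9/4 - 4368) = -1*(-17481/4) = 17481/4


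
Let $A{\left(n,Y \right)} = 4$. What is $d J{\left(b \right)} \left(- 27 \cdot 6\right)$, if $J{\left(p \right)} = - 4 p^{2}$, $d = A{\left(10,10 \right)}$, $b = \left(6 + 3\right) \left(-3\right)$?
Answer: $1889568$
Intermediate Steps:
$b = -27$ ($b = 9 \left(-3\right) = -27$)
$d = 4$
$d J{\left(b \right)} \left(- 27 \cdot 6\right) = 4 \left(- 4 \left(-27\right)^{2}\right) \left(- 27 \cdot 6\right) = 4 \left(\left(-4\right) 729\right) \left(\left(-1\right) 162\right) = 4 \left(-2916\right) \left(-162\right) = \left(-11664\right) \left(-162\right) = 1889568$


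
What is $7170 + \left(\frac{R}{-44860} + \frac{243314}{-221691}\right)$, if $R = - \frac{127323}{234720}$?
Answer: $\frac{1859377584461075377}{259367119420800} \approx 7168.9$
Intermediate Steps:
$R = - \frac{14147}{26080}$ ($R = \left(-127323\right) \frac{1}{234720} = - \frac{14147}{26080} \approx -0.54245$)
$7170 + \left(\frac{R}{-44860} + \frac{243314}{-221691}\right) = 7170 + \left(- \frac{14147}{26080 \left(-44860\right)} + \frac{243314}{-221691}\right) = 7170 + \left(\left(- \frac{14147}{26080}\right) \left(- \frac{1}{44860}\right) + 243314 \left(- \frac{1}{221691}\right)\right) = 7170 + \left(\frac{14147}{1169948800} - \frac{243314}{221691}\right) = 7170 - \frac{284661786060623}{259367119420800} = \frac{1859377584461075377}{259367119420800}$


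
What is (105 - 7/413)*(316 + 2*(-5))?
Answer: 1895364/59 ≈ 32125.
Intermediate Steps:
(105 - 7/413)*(316 + 2*(-5)) = (105 - 7*1/413)*(316 - 10) = (105 - 1/59)*306 = (6194/59)*306 = 1895364/59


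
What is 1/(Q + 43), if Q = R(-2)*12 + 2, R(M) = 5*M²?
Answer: 1/285 ≈ 0.0035088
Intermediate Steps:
Q = 242 (Q = (5*(-2)²)*12 + 2 = (5*4)*12 + 2 = 20*12 + 2 = 240 + 2 = 242)
1/(Q + 43) = 1/(242 + 43) = 1/285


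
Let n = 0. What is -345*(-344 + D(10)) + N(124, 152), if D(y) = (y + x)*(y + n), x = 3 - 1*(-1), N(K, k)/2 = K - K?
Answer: 70380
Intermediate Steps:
N(K, k) = 0 (N(K, k) = 2*(K - K) = 2*0 = 0)
x = 4 (x = 3 + 1 = 4)
D(y) = y*(4 + y) (D(y) = (y + 4)*(y + 0) = (4 + y)*y = y*(4 + y))
-345*(-344 + D(10)) + N(124, 152) = -345*(-344 + 10*(4 + 10)) + 0 = -345*(-344 + 10*14) + 0 = -345*(-344 + 140) + 0 = -345*(-204) + 0 = 70380 + 0 = 70380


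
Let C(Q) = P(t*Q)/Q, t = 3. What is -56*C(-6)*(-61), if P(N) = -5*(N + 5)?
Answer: -111020/3 ≈ -37007.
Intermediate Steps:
P(N) = -25 - 5*N (P(N) = -5*(5 + N) = -25 - 5*N)
C(Q) = (-25 - 15*Q)/Q
-56*C(-6)*(-61) = -56*(-15 - 25/(-6))*(-61) = -56*(-15 - 25*(-⅙))*(-61) = -56*(-15 + 25/6)*(-61) = -56*(-65/6)*(-61) = (1820/3)*(-61) = -111020/3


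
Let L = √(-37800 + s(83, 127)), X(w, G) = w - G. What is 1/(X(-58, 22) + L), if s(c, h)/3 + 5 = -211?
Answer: -5/2803 - 3*I*√267/11212 ≈ -0.0017838 - 0.0043721*I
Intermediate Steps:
s(c, h) = -648 (s(c, h) = -15 + 3*(-211) = -15 - 633 = -648)
L = 12*I*√267 (L = √(-37800 - 648) = √(-38448) = 12*I*√267 ≈ 196.08*I)
1/(X(-58, 22) + L) = 1/((-58 - 1*22) + 12*I*√267) = 1/((-58 - 22) + 12*I*√267) = 1/(-80 + 12*I*√267)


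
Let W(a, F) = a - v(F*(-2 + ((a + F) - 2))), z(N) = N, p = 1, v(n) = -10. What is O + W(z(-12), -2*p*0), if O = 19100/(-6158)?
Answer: -15708/3079 ≈ -5.1017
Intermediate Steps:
O = -9550/3079 (O = 19100*(-1/6158) = -9550/3079 ≈ -3.1017)
W(a, F) = 10 + a (W(a, F) = a - 1*(-10) = a + 10 = 10 + a)
O + W(z(-12), -2*p*0) = -9550/3079 + (10 - 12) = -9550/3079 - 2 = -15708/3079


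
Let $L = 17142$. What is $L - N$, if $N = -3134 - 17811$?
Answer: $38087$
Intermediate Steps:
$N = -20945$
$L - N = 17142 - -20945 = 17142 + 20945 = 38087$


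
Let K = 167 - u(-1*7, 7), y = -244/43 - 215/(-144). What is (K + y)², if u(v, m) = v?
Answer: 1105688001289/38340864 ≈ 28838.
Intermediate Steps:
y = -25891/6192 (y = -244*1/43 - 215*(-1/144) = -244/43 + 215/144 = -25891/6192 ≈ -4.1814)
K = 174 (K = 167 - (-1)*7 = 167 - 1*(-7) = 167 + 7 = 174)
(K + y)² = (174 - 25891/6192)² = (1051517/6192)² = 1105688001289/38340864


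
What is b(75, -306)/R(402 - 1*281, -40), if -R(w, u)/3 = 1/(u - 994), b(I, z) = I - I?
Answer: 0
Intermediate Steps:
b(I, z) = 0
R(w, u) = -3/(-994 + u) (R(w, u) = -3/(u - 994) = -3/(-994 + u))
b(75, -306)/R(402 - 1*281, -40) = 0/((-3/(-994 - 40))) = 0/((-3/(-1034))) = 0/((-3*(-1/1034))) = 0/(3/1034) = 0*(1034/3) = 0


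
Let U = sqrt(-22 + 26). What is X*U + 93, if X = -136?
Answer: -179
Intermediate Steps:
U = 2 (U = sqrt(4) = 2)
X*U + 93 = -136*2 + 93 = -272 + 93 = -179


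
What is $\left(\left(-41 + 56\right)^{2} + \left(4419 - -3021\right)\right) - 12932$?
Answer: $-5267$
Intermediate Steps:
$\left(\left(-41 + 56\right)^{2} + \left(4419 - -3021\right)\right) - 12932 = \left(15^{2} + \left(4419 + 3021\right)\right) - 12932 = \left(225 + 7440\right) - 12932 = 7665 - 12932 = -5267$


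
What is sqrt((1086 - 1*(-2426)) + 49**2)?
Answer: 9*sqrt(73) ≈ 76.896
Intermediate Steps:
sqrt((1086 - 1*(-2426)) + 49**2) = sqrt((1086 + 2426) + 2401) = sqrt(3512 + 2401) = sqrt(5913) = 9*sqrt(73)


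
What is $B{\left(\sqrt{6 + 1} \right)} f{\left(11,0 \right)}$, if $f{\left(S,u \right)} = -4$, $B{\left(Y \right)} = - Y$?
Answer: $4 \sqrt{7} \approx 10.583$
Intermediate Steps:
$B{\left(\sqrt{6 + 1} \right)} f{\left(11,0 \right)} = - \sqrt{6 + 1} \left(-4\right) = - \sqrt{7} \left(-4\right) = 4 \sqrt{7}$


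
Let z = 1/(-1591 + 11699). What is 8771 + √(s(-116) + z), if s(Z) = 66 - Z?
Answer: 8771 + √12877599/266 ≈ 8784.5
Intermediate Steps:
z = 1/10108 ≈ 9.8931e-5
8771 + √(s(-116) + z) = 8771 + √((66 - 1*(-116)) + 1/10108) = 8771 + √((66 + 116) + 1/10108) = 8771 + √(182 + 1/10108) = 8771 + √(1839657/10108) = 8771 + √12877599/266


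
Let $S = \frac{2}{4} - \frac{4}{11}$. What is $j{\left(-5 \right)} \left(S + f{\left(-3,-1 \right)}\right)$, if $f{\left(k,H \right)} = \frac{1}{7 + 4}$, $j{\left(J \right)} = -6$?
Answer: $- \frac{15}{11} \approx -1.3636$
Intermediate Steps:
$S = \frac{3}{22}$ ($S = 2 \cdot \frac{1}{4} - \frac{4}{11} = \frac{1}{2} - \frac{4}{11} = \frac{3}{22} \approx 0.13636$)
$f{\left(k,H \right)} = \frac{1}{11}$
$j{\left(-5 \right)} \left(S + f{\left(-3,-1 \right)}\right) = - 6 \left(\frac{3}{22} + \frac{1}{11}\right) = \left(-6\right) \frac{5}{22} = - \frac{15}{11}$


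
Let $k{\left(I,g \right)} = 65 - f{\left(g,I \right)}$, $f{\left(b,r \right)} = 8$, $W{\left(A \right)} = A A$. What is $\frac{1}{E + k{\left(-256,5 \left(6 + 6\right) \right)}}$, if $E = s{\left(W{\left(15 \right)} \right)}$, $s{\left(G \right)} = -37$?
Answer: $\frac{1}{20} \approx 0.05$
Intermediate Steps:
$W{\left(A \right)} = A^{2}$
$k{\left(I,g \right)} = 57$ ($k{\left(I,g \right)} = 65 - 8 = 57$)
$E = -37$
$\frac{1}{E + k{\left(-256,5 \left(6 + 6\right) \right)}} = \frac{1}{-37 + 57} = \frac{1}{20}$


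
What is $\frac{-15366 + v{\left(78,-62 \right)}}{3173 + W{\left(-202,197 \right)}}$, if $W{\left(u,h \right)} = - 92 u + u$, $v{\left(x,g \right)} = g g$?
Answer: $- \frac{11522}{21555} \approx -0.53454$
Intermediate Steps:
$v{\left(x,g \right)} = g^{2}$
$W{\left(u,h \right)} = - 91 u$
$\frac{-15366 + v{\left(78,-62 \right)}}{3173 + W{\left(-202,197 \right)}} = \frac{-15366 + \left(-62\right)^{2}}{3173 - -18382} = \frac{-15366 + 3844}{3173 + 18382} = - \frac{11522}{21555}$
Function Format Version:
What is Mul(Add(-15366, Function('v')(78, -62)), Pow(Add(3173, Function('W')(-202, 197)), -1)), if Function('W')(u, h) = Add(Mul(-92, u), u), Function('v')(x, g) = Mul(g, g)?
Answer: Rational(-11522, 21555) ≈ -0.53454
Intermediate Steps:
Function('v')(x, g) = Pow(g, 2)
Function('W')(u, h) = Mul(-91, u)
Mul(Add(-15366, Function('v')(78, -62)), Pow(Add(3173, Function('W')(-202, 197)), -1)) = Mul(Add(-15366, Pow(-62, 2)), Pow(Add(3173, Mul(-91, -202)), -1)) = Mul(Add(-15366, 3844), Pow(Add(3173, 18382), -1)) = Mul(-11522, Pow(21555, -1)) = Mul(-11522, Rational(1, 21555)) = Rational(-11522, 21555)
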